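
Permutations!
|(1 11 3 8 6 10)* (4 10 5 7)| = 9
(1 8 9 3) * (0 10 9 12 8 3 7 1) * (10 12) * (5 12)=(0 5 12 8 10 9 7 1 3)=[5, 3, 2, 0, 4, 12, 6, 1, 10, 7, 9, 11, 8]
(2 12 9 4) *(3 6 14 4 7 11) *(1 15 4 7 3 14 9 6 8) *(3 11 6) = (1 15 4 2 12 3 8)(6 9 11 14 7) = [0, 15, 12, 8, 2, 5, 9, 6, 1, 11, 10, 14, 3, 13, 7, 4]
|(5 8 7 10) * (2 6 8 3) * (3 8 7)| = |(2 6 7 10 5 8 3)| = 7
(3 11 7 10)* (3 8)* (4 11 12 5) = (3 12 5 4 11 7 10 8) = [0, 1, 2, 12, 11, 4, 6, 10, 3, 9, 8, 7, 5]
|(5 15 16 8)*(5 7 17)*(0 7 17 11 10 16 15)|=|(0 7 11 10 16 8 17 5)|=8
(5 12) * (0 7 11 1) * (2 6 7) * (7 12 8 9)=[2, 0, 6, 3, 4, 8, 12, 11, 9, 7, 10, 1, 5]=(0 2 6 12 5 8 9 7 11 1)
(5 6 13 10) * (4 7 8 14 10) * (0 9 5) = (0 9 5 6 13 4 7 8 14 10) = [9, 1, 2, 3, 7, 6, 13, 8, 14, 5, 0, 11, 12, 4, 10]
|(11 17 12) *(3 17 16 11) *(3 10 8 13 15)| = 14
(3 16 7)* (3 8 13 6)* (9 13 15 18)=(3 16 7 8 15 18 9 13 6)=[0, 1, 2, 16, 4, 5, 3, 8, 15, 13, 10, 11, 12, 6, 14, 18, 7, 17, 9]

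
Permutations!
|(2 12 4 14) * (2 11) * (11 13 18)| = 7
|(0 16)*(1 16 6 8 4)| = |(0 6 8 4 1 16)| = 6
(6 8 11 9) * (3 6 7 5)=(3 6 8 11 9 7 5)=[0, 1, 2, 6, 4, 3, 8, 5, 11, 7, 10, 9]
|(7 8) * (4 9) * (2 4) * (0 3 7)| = |(0 3 7 8)(2 4 9)| = 12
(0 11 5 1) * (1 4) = (0 11 5 4 1) = [11, 0, 2, 3, 1, 4, 6, 7, 8, 9, 10, 5]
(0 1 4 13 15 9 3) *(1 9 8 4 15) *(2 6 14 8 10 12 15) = (0 9 3)(1 2 6 14 8 4 13)(10 12 15) = [9, 2, 6, 0, 13, 5, 14, 7, 4, 3, 12, 11, 15, 1, 8, 10]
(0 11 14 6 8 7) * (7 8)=(0 11 14 6 7)=[11, 1, 2, 3, 4, 5, 7, 0, 8, 9, 10, 14, 12, 13, 6]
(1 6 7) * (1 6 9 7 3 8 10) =(1 9 7 6 3 8 10) =[0, 9, 2, 8, 4, 5, 3, 6, 10, 7, 1]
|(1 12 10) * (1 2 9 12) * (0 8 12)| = |(0 8 12 10 2 9)| = 6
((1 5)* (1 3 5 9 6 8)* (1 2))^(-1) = [0, 2, 8, 5, 4, 3, 9, 7, 6, 1] = (1 2 8 6 9)(3 5)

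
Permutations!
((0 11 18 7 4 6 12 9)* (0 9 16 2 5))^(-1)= [5, 1, 16, 3, 7, 2, 4, 18, 8, 9, 10, 0, 6, 13, 14, 15, 12, 17, 11]= (0 5 2 16 12 6 4 7 18 11)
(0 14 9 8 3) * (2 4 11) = (0 14 9 8 3)(2 4 11) = [14, 1, 4, 0, 11, 5, 6, 7, 3, 8, 10, 2, 12, 13, 9]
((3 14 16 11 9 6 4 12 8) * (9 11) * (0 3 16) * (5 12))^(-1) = [14, 1, 2, 0, 6, 4, 9, 7, 12, 16, 10, 11, 5, 13, 3, 15, 8] = (0 14 3)(4 6 9 16 8 12 5)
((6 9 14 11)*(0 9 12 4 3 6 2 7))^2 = (0 14 2)(3 12)(4 6)(7 9 11) = [14, 1, 0, 12, 6, 5, 4, 9, 8, 11, 10, 7, 3, 13, 2]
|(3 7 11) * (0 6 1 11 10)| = |(0 6 1 11 3 7 10)| = 7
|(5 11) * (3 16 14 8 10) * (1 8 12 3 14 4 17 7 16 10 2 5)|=|(1 8 2 5 11)(3 10 14 12)(4 17 7 16)|=20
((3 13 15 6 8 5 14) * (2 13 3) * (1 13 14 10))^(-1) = (1 10 5 8 6 15 13)(2 14) = [0, 10, 14, 3, 4, 8, 15, 7, 6, 9, 5, 11, 12, 1, 2, 13]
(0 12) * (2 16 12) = [2, 1, 16, 3, 4, 5, 6, 7, 8, 9, 10, 11, 0, 13, 14, 15, 12] = (0 2 16 12)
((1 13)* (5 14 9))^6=(14)=[0, 1, 2, 3, 4, 5, 6, 7, 8, 9, 10, 11, 12, 13, 14]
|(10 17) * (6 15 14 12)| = 4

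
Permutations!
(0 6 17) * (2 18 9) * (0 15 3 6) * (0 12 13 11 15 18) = (0 12 13 11 15 3 6 17 18 9 2) = [12, 1, 0, 6, 4, 5, 17, 7, 8, 2, 10, 15, 13, 11, 14, 3, 16, 18, 9]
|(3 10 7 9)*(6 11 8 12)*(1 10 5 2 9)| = 12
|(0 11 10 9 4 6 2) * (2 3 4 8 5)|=|(0 11 10 9 8 5 2)(3 4 6)|=21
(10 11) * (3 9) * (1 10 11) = (11)(1 10)(3 9) = [0, 10, 2, 9, 4, 5, 6, 7, 8, 3, 1, 11]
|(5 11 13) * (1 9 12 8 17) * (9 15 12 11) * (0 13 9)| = 30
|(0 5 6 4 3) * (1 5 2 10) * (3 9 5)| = 20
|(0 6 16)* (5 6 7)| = 5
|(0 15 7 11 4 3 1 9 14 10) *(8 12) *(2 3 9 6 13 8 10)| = |(0 15 7 11 4 9 14 2 3 1 6 13 8 12 10)| = 15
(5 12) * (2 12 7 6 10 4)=(2 12 5 7 6 10 4)=[0, 1, 12, 3, 2, 7, 10, 6, 8, 9, 4, 11, 5]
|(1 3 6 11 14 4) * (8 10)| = |(1 3 6 11 14 4)(8 10)| = 6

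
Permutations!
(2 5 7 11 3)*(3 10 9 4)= (2 5 7 11 10 9 4 3)= [0, 1, 5, 2, 3, 7, 6, 11, 8, 4, 9, 10]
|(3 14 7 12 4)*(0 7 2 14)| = 10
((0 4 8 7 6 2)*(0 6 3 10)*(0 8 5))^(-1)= (0 5 4)(2 6)(3 7 8 10)= [5, 1, 6, 7, 0, 4, 2, 8, 10, 9, 3]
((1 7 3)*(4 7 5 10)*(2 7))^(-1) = [0, 3, 4, 7, 10, 1, 6, 2, 8, 9, 5] = (1 3 7 2 4 10 5)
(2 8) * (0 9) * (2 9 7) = (0 7 2 8 9) = [7, 1, 8, 3, 4, 5, 6, 2, 9, 0]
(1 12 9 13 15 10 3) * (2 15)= [0, 12, 15, 1, 4, 5, 6, 7, 8, 13, 3, 11, 9, 2, 14, 10]= (1 12 9 13 2 15 10 3)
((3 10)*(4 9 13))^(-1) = [0, 1, 2, 10, 13, 5, 6, 7, 8, 4, 3, 11, 12, 9] = (3 10)(4 13 9)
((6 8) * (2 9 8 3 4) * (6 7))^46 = (2 6 9 3 8 4 7) = [0, 1, 6, 8, 7, 5, 9, 2, 4, 3]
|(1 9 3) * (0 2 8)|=|(0 2 8)(1 9 3)|=3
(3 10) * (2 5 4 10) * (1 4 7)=(1 4 10 3 2 5 7)=[0, 4, 5, 2, 10, 7, 6, 1, 8, 9, 3]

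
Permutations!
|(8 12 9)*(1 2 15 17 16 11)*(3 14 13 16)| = 9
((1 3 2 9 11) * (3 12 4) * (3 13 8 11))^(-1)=(1 11 8 13 4 12)(2 3 9)=[0, 11, 3, 9, 12, 5, 6, 7, 13, 2, 10, 8, 1, 4]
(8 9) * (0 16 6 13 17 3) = (0 16 6 13 17 3)(8 9) = [16, 1, 2, 0, 4, 5, 13, 7, 9, 8, 10, 11, 12, 17, 14, 15, 6, 3]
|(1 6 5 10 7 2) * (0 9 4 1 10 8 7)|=|(0 9 4 1 6 5 8 7 2 10)|=10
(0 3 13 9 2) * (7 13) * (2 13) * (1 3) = (0 1 3 7 2)(9 13) = [1, 3, 0, 7, 4, 5, 6, 2, 8, 13, 10, 11, 12, 9]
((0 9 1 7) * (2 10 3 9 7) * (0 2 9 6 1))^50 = (0 2 3 1)(6 9 7 10) = [2, 0, 3, 1, 4, 5, 9, 10, 8, 7, 6]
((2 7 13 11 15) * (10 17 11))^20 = [0, 1, 15, 3, 4, 5, 6, 2, 8, 9, 13, 17, 12, 7, 14, 11, 16, 10] = (2 15 11 17 10 13 7)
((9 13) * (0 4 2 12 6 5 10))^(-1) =[10, 1, 4, 3, 0, 6, 12, 7, 8, 13, 5, 11, 2, 9] =(0 10 5 6 12 2 4)(9 13)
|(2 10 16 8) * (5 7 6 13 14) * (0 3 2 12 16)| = 60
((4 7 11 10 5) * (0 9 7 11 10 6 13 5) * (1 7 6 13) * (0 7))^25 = (0 9 6 1)(4 11 13 5)(7 10) = [9, 0, 2, 3, 11, 4, 1, 10, 8, 6, 7, 13, 12, 5]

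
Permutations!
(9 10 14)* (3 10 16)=(3 10 14 9 16)=[0, 1, 2, 10, 4, 5, 6, 7, 8, 16, 14, 11, 12, 13, 9, 15, 3]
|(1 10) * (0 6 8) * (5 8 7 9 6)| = |(0 5 8)(1 10)(6 7 9)| = 6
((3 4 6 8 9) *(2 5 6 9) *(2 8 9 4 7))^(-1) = (2 7 3 9 6 5) = [0, 1, 7, 9, 4, 2, 5, 3, 8, 6]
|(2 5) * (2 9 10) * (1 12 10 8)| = 7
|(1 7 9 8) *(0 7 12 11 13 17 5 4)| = |(0 7 9 8 1 12 11 13 17 5 4)| = 11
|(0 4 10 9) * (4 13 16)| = 6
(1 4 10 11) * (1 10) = (1 4)(10 11) = [0, 4, 2, 3, 1, 5, 6, 7, 8, 9, 11, 10]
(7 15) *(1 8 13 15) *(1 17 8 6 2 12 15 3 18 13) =(1 6 2 12 15 7 17 8)(3 18 13) =[0, 6, 12, 18, 4, 5, 2, 17, 1, 9, 10, 11, 15, 3, 14, 7, 16, 8, 13]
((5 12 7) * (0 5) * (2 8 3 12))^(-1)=(0 7 12 3 8 2 5)=[7, 1, 5, 8, 4, 0, 6, 12, 2, 9, 10, 11, 3]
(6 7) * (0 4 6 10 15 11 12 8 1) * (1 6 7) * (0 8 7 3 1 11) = (0 4 3 1 8 6 11 12 7 10 15) = [4, 8, 2, 1, 3, 5, 11, 10, 6, 9, 15, 12, 7, 13, 14, 0]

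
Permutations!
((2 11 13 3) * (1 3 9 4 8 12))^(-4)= (1 9 3 4 2 8 11 12 13)= [0, 9, 8, 4, 2, 5, 6, 7, 11, 3, 10, 12, 13, 1]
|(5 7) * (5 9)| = 3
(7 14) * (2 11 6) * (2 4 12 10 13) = (2 11 6 4 12 10 13)(7 14) = [0, 1, 11, 3, 12, 5, 4, 14, 8, 9, 13, 6, 10, 2, 7]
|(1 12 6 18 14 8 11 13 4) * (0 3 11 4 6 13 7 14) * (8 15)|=13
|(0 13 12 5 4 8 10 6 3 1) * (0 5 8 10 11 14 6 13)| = |(1 5 4 10 13 12 8 11 14 6 3)| = 11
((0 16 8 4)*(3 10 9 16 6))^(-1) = [4, 1, 2, 6, 8, 5, 0, 7, 16, 10, 3, 11, 12, 13, 14, 15, 9] = (0 4 8 16 9 10 3 6)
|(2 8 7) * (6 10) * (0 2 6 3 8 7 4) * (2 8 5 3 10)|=6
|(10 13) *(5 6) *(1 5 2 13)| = |(1 5 6 2 13 10)| = 6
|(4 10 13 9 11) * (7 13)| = 6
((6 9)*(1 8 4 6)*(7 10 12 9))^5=(1 10 4 9 7 8 12 6)=[0, 10, 2, 3, 9, 5, 1, 8, 12, 7, 4, 11, 6]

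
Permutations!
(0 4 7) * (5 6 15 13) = [4, 1, 2, 3, 7, 6, 15, 0, 8, 9, 10, 11, 12, 5, 14, 13] = (0 4 7)(5 6 15 13)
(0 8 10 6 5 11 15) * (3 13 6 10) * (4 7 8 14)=(0 14 4 7 8 3 13 6 5 11 15)=[14, 1, 2, 13, 7, 11, 5, 8, 3, 9, 10, 15, 12, 6, 4, 0]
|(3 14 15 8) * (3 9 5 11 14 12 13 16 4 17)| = |(3 12 13 16 4 17)(5 11 14 15 8 9)| = 6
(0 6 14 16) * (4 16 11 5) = (0 6 14 11 5 4 16) = [6, 1, 2, 3, 16, 4, 14, 7, 8, 9, 10, 5, 12, 13, 11, 15, 0]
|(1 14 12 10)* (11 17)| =|(1 14 12 10)(11 17)| =4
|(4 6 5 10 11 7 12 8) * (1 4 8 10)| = |(1 4 6 5)(7 12 10 11)| = 4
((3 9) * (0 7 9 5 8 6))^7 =(9) =[0, 1, 2, 3, 4, 5, 6, 7, 8, 9]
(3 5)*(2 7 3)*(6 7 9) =[0, 1, 9, 5, 4, 2, 7, 3, 8, 6] =(2 9 6 7 3 5)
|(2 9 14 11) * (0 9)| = |(0 9 14 11 2)| = 5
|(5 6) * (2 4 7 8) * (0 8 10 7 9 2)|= |(0 8)(2 4 9)(5 6)(7 10)|= 6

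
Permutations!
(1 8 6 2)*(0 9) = (0 9)(1 8 6 2) = [9, 8, 1, 3, 4, 5, 2, 7, 6, 0]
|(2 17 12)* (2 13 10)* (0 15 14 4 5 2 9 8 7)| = 13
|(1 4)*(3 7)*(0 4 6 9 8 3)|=|(0 4 1 6 9 8 3 7)|=8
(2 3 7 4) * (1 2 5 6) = [0, 2, 3, 7, 5, 6, 1, 4] = (1 2 3 7 4 5 6)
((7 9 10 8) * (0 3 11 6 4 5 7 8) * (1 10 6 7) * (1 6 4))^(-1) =(0 10 1 6 5 4 9 7 11 3) =[10, 6, 2, 0, 9, 4, 5, 11, 8, 7, 1, 3]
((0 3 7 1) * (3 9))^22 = (0 3 1 9 7) = [3, 9, 2, 1, 4, 5, 6, 0, 8, 7]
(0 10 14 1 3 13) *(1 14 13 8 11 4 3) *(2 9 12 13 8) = (14)(0 10 8 11 4 3 2 9 12 13) = [10, 1, 9, 2, 3, 5, 6, 7, 11, 12, 8, 4, 13, 0, 14]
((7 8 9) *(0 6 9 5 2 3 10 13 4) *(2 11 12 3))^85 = (0 6 9 7 8 5 11 12 3 10 13 4) = [6, 1, 2, 10, 0, 11, 9, 8, 5, 7, 13, 12, 3, 4]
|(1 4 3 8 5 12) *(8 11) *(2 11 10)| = 9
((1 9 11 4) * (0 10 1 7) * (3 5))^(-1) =(0 7 4 11 9 1 10)(3 5) =[7, 10, 2, 5, 11, 3, 6, 4, 8, 1, 0, 9]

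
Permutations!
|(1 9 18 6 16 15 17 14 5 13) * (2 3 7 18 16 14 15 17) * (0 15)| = 14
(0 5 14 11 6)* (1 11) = (0 5 14 1 11 6) = [5, 11, 2, 3, 4, 14, 0, 7, 8, 9, 10, 6, 12, 13, 1]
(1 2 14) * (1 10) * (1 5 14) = [0, 2, 1, 3, 4, 14, 6, 7, 8, 9, 5, 11, 12, 13, 10] = (1 2)(5 14 10)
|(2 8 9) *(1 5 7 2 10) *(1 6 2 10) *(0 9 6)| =|(0 9 1 5 7 10)(2 8 6)| =6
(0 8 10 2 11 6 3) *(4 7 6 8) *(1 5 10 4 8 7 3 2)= (0 8 4 3)(1 5 10)(2 11 7 6)= [8, 5, 11, 0, 3, 10, 2, 6, 4, 9, 1, 7]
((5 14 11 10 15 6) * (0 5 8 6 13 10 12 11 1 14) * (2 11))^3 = (15)(0 5)(1 14)(6 8) = [5, 14, 2, 3, 4, 0, 8, 7, 6, 9, 10, 11, 12, 13, 1, 15]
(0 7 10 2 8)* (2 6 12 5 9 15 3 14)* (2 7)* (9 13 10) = (0 2 8)(3 14 7 9 15)(5 13 10 6 12) = [2, 1, 8, 14, 4, 13, 12, 9, 0, 15, 6, 11, 5, 10, 7, 3]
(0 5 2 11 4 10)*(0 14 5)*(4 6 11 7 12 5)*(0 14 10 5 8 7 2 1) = (0 14 4 5 1)(6 11)(7 12 8) = [14, 0, 2, 3, 5, 1, 11, 12, 7, 9, 10, 6, 8, 13, 4]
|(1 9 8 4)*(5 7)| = 4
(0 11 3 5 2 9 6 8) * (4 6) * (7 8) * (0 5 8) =(0 11 3 8 5 2 9 4 6 7) =[11, 1, 9, 8, 6, 2, 7, 0, 5, 4, 10, 3]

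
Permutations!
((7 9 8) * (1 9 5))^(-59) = (1 9 8 7 5) = [0, 9, 2, 3, 4, 1, 6, 5, 7, 8]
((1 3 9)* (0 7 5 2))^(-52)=(1 9 3)=[0, 9, 2, 1, 4, 5, 6, 7, 8, 3]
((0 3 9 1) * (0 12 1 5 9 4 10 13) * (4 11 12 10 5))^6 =(0 13 10 1 12 11 3) =[13, 12, 2, 0, 4, 5, 6, 7, 8, 9, 1, 3, 11, 10]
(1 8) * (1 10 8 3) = (1 3)(8 10) = [0, 3, 2, 1, 4, 5, 6, 7, 10, 9, 8]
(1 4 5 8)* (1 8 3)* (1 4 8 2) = [0, 8, 1, 4, 5, 3, 6, 7, 2] = (1 8 2)(3 4 5)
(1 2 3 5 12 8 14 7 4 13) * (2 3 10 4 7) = [0, 3, 10, 5, 13, 12, 6, 7, 14, 9, 4, 11, 8, 1, 2] = (1 3 5 12 8 14 2 10 4 13)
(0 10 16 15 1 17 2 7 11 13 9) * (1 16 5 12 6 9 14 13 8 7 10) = (0 1 17 2 10 5 12 6 9)(7 11 8)(13 14)(15 16) = [1, 17, 10, 3, 4, 12, 9, 11, 7, 0, 5, 8, 6, 14, 13, 16, 15, 2]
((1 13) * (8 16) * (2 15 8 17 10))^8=(2 8 17)(10 15 16)=[0, 1, 8, 3, 4, 5, 6, 7, 17, 9, 15, 11, 12, 13, 14, 16, 10, 2]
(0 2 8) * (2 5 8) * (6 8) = [5, 1, 2, 3, 4, 6, 8, 7, 0] = (0 5 6 8)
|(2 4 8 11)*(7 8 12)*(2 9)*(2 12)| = |(2 4)(7 8 11 9 12)| = 10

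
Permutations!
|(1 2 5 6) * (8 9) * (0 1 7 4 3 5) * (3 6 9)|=|(0 1 2)(3 5 9 8)(4 6 7)|=12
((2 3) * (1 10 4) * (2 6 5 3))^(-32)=(1 10 4)(3 6 5)=[0, 10, 2, 6, 1, 3, 5, 7, 8, 9, 4]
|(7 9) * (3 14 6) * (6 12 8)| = 10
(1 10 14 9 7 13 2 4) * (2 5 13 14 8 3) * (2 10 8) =(1 8 3 10 2 4)(5 13)(7 14 9) =[0, 8, 4, 10, 1, 13, 6, 14, 3, 7, 2, 11, 12, 5, 9]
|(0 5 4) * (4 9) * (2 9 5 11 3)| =|(0 11 3 2 9 4)| =6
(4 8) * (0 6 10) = (0 6 10)(4 8) = [6, 1, 2, 3, 8, 5, 10, 7, 4, 9, 0]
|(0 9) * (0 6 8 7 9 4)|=|(0 4)(6 8 7 9)|=4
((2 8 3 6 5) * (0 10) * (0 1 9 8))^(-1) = [2, 10, 5, 8, 4, 6, 3, 7, 9, 1, 0] = (0 2 5 6 3 8 9 1 10)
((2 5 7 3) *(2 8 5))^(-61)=(3 7 5 8)=[0, 1, 2, 7, 4, 8, 6, 5, 3]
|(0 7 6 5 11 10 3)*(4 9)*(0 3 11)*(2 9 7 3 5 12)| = 6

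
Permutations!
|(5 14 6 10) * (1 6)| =5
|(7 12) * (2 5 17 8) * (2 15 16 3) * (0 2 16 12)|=|(0 2 5 17 8 15 12 7)(3 16)|=8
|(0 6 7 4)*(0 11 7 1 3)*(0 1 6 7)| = 4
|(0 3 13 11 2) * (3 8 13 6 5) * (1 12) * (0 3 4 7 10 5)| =|(0 8 13 11 2 3 6)(1 12)(4 7 10 5)| =28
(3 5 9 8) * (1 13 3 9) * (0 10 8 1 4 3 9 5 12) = [10, 13, 2, 12, 3, 4, 6, 7, 5, 1, 8, 11, 0, 9] = (0 10 8 5 4 3 12)(1 13 9)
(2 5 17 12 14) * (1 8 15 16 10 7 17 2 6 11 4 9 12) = (1 8 15 16 10 7 17)(2 5)(4 9 12 14 6 11) = [0, 8, 5, 3, 9, 2, 11, 17, 15, 12, 7, 4, 14, 13, 6, 16, 10, 1]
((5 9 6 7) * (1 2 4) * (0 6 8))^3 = (0 5)(6 9)(7 8) = [5, 1, 2, 3, 4, 0, 9, 8, 7, 6]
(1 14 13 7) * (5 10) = (1 14 13 7)(5 10) = [0, 14, 2, 3, 4, 10, 6, 1, 8, 9, 5, 11, 12, 7, 13]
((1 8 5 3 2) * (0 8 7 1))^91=(0 8 5 3 2)(1 7)=[8, 7, 0, 2, 4, 3, 6, 1, 5]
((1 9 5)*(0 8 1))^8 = (0 9 8 5 1) = [9, 0, 2, 3, 4, 1, 6, 7, 5, 8]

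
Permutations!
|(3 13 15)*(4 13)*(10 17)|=|(3 4 13 15)(10 17)|=4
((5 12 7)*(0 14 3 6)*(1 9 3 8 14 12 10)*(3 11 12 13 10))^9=(0 3 7 11 1 13 6 5 12 9 10)(8 14)=[3, 13, 2, 7, 4, 12, 5, 11, 14, 10, 0, 1, 9, 6, 8]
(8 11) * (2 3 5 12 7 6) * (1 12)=(1 12 7 6 2 3 5)(8 11)=[0, 12, 3, 5, 4, 1, 2, 6, 11, 9, 10, 8, 7]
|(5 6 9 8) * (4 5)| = |(4 5 6 9 8)| = 5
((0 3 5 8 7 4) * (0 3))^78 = (3 7 5 4 8) = [0, 1, 2, 7, 8, 4, 6, 5, 3]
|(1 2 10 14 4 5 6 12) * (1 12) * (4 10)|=|(1 2 4 5 6)(10 14)|=10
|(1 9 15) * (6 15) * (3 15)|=|(1 9 6 3 15)|=5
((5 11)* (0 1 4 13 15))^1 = (0 1 4 13 15)(5 11) = [1, 4, 2, 3, 13, 11, 6, 7, 8, 9, 10, 5, 12, 15, 14, 0]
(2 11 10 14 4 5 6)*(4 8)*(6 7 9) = [0, 1, 11, 3, 5, 7, 2, 9, 4, 6, 14, 10, 12, 13, 8] = (2 11 10 14 8 4 5 7 9 6)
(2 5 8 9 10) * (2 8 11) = (2 5 11)(8 9 10) = [0, 1, 5, 3, 4, 11, 6, 7, 9, 10, 8, 2]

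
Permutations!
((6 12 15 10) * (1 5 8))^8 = [0, 8, 2, 3, 4, 1, 6, 7, 5, 9, 10, 11, 12, 13, 14, 15] = (15)(1 8 5)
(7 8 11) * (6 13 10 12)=[0, 1, 2, 3, 4, 5, 13, 8, 11, 9, 12, 7, 6, 10]=(6 13 10 12)(7 8 11)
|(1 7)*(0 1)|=3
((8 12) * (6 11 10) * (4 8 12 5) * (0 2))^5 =(12)(0 2)(4 5 8)(6 10 11) =[2, 1, 0, 3, 5, 8, 10, 7, 4, 9, 11, 6, 12]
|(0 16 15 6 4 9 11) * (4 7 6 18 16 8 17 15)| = 18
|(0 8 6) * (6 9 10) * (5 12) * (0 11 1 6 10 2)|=12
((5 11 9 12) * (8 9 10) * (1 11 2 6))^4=(1 9 6 8 2 10 5 11 12)=[0, 9, 10, 3, 4, 11, 8, 7, 2, 6, 5, 12, 1]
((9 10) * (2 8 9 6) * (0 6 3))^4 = [9, 1, 3, 8, 4, 5, 10, 7, 0, 6, 2] = (0 9 6 10 2 3 8)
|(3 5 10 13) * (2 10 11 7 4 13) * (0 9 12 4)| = |(0 9 12 4 13 3 5 11 7)(2 10)| = 18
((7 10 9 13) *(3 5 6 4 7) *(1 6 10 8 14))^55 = [0, 6, 2, 3, 7, 5, 4, 8, 14, 9, 10, 11, 12, 13, 1] = (1 6 4 7 8 14)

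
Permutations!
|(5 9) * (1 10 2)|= |(1 10 2)(5 9)|= 6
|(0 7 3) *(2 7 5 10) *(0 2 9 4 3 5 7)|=8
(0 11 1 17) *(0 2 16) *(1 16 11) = (0 1 17 2 11 16) = [1, 17, 11, 3, 4, 5, 6, 7, 8, 9, 10, 16, 12, 13, 14, 15, 0, 2]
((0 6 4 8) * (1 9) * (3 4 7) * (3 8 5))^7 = (0 8 7 6)(1 9)(3 4 5) = [8, 9, 2, 4, 5, 3, 0, 6, 7, 1]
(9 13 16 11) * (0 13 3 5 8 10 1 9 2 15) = [13, 9, 15, 5, 4, 8, 6, 7, 10, 3, 1, 2, 12, 16, 14, 0, 11] = (0 13 16 11 2 15)(1 9 3 5 8 10)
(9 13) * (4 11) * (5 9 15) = [0, 1, 2, 3, 11, 9, 6, 7, 8, 13, 10, 4, 12, 15, 14, 5] = (4 11)(5 9 13 15)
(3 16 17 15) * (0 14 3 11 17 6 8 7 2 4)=(0 14 3 16 6 8 7 2 4)(11 17 15)=[14, 1, 4, 16, 0, 5, 8, 2, 7, 9, 10, 17, 12, 13, 3, 11, 6, 15]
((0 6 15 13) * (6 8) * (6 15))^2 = (0 15)(8 13) = [15, 1, 2, 3, 4, 5, 6, 7, 13, 9, 10, 11, 12, 8, 14, 0]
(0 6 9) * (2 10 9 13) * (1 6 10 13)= (0 10 9)(1 6)(2 13)= [10, 6, 13, 3, 4, 5, 1, 7, 8, 0, 9, 11, 12, 2]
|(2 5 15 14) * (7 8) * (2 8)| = |(2 5 15 14 8 7)| = 6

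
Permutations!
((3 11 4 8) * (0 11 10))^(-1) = (0 10 3 8 4 11) = [10, 1, 2, 8, 11, 5, 6, 7, 4, 9, 3, 0]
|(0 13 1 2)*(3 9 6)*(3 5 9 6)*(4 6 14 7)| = 28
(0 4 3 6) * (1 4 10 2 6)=(0 10 2 6)(1 4 3)=[10, 4, 6, 1, 3, 5, 0, 7, 8, 9, 2]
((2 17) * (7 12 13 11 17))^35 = (2 17 11 13 12 7) = [0, 1, 17, 3, 4, 5, 6, 2, 8, 9, 10, 13, 7, 12, 14, 15, 16, 11]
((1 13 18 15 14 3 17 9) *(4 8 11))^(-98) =(1 17 14 18)(3 15 13 9)(4 8 11) =[0, 17, 2, 15, 8, 5, 6, 7, 11, 3, 10, 4, 12, 9, 18, 13, 16, 14, 1]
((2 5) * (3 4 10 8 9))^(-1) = (2 5)(3 9 8 10 4) = [0, 1, 5, 9, 3, 2, 6, 7, 10, 8, 4]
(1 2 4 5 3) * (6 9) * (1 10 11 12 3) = (1 2 4 5)(3 10 11 12)(6 9) = [0, 2, 4, 10, 5, 1, 9, 7, 8, 6, 11, 12, 3]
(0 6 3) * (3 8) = (0 6 8 3) = [6, 1, 2, 0, 4, 5, 8, 7, 3]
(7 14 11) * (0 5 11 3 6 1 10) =(0 5 11 7 14 3 6 1 10) =[5, 10, 2, 6, 4, 11, 1, 14, 8, 9, 0, 7, 12, 13, 3]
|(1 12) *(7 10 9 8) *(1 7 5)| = |(1 12 7 10 9 8 5)| = 7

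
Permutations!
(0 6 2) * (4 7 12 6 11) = [11, 1, 0, 3, 7, 5, 2, 12, 8, 9, 10, 4, 6] = (0 11 4 7 12 6 2)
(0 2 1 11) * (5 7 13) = (0 2 1 11)(5 7 13) = [2, 11, 1, 3, 4, 7, 6, 13, 8, 9, 10, 0, 12, 5]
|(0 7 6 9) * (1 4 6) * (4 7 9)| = 2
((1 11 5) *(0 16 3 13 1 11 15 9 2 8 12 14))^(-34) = (0 14 12 8 2 9 15 1 13 3 16) = [14, 13, 9, 16, 4, 5, 6, 7, 2, 15, 10, 11, 8, 3, 12, 1, 0]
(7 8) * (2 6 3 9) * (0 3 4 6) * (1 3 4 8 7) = (0 4 6 8 1 3 9 2) = [4, 3, 0, 9, 6, 5, 8, 7, 1, 2]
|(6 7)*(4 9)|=|(4 9)(6 7)|=2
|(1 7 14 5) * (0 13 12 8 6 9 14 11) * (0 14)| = 30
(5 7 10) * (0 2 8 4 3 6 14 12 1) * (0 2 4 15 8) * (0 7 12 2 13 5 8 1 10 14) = (0 4 3 6)(1 13 5 12 10 8 15)(2 7 14) = [4, 13, 7, 6, 3, 12, 0, 14, 15, 9, 8, 11, 10, 5, 2, 1]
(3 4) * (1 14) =(1 14)(3 4) =[0, 14, 2, 4, 3, 5, 6, 7, 8, 9, 10, 11, 12, 13, 1]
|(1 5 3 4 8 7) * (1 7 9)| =|(1 5 3 4 8 9)| =6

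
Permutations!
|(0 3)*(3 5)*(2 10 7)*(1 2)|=12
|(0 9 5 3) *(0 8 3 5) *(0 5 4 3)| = |(0 9 5 4 3 8)| = 6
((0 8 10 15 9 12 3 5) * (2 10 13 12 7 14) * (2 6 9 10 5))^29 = [8, 1, 5, 2, 4, 0, 9, 14, 13, 7, 15, 11, 3, 12, 6, 10] = (0 8 13 12 3 2 5)(6 9 7 14)(10 15)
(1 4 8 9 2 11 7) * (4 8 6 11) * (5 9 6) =(1 8 6 11 7)(2 4 5 9) =[0, 8, 4, 3, 5, 9, 11, 1, 6, 2, 10, 7]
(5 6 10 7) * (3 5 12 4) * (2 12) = [0, 1, 12, 5, 3, 6, 10, 2, 8, 9, 7, 11, 4] = (2 12 4 3 5 6 10 7)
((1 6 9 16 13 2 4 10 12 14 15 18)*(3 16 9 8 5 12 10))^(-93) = (1 5 15 6 12 18 8 14)(2 3 13 4 16) = [0, 5, 3, 13, 16, 15, 12, 7, 14, 9, 10, 11, 18, 4, 1, 6, 2, 17, 8]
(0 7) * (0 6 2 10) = (0 7 6 2 10) = [7, 1, 10, 3, 4, 5, 2, 6, 8, 9, 0]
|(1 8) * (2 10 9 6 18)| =10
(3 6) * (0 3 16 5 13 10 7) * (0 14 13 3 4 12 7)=(0 4 12 7 14 13 10)(3 6 16 5)=[4, 1, 2, 6, 12, 3, 16, 14, 8, 9, 0, 11, 7, 10, 13, 15, 5]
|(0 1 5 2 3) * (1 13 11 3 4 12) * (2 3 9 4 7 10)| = 9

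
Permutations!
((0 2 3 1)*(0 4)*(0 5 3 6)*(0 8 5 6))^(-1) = [2, 3, 0, 5, 1, 8, 4, 7, 6] = (0 2)(1 3 5 8 6 4)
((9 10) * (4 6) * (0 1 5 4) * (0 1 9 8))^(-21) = (0 8 10 9)(1 6 4 5) = [8, 6, 2, 3, 5, 1, 4, 7, 10, 0, 9]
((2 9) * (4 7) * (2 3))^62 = [0, 1, 3, 9, 4, 5, 6, 7, 8, 2] = (2 3 9)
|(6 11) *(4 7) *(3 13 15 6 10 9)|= 14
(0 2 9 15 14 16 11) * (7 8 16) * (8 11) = [2, 1, 9, 3, 4, 5, 6, 11, 16, 15, 10, 0, 12, 13, 7, 14, 8] = (0 2 9 15 14 7 11)(8 16)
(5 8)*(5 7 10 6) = (5 8 7 10 6) = [0, 1, 2, 3, 4, 8, 5, 10, 7, 9, 6]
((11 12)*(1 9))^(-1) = [0, 9, 2, 3, 4, 5, 6, 7, 8, 1, 10, 12, 11] = (1 9)(11 12)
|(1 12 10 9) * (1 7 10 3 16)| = 12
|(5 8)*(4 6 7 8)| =|(4 6 7 8 5)| =5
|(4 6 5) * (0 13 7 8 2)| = 15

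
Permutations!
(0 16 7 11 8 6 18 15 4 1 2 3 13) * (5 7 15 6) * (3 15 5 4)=(0 16 5 7 11 8 4 1 2 15 3 13)(6 18)=[16, 2, 15, 13, 1, 7, 18, 11, 4, 9, 10, 8, 12, 0, 14, 3, 5, 17, 6]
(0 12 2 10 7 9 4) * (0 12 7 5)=[7, 1, 10, 3, 12, 0, 6, 9, 8, 4, 5, 11, 2]=(0 7 9 4 12 2 10 5)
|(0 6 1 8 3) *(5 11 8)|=7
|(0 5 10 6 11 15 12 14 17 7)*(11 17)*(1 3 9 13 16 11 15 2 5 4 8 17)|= 30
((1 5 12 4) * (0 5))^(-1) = (0 1 4 12 5) = [1, 4, 2, 3, 12, 0, 6, 7, 8, 9, 10, 11, 5]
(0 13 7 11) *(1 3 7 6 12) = [13, 3, 2, 7, 4, 5, 12, 11, 8, 9, 10, 0, 1, 6] = (0 13 6 12 1 3 7 11)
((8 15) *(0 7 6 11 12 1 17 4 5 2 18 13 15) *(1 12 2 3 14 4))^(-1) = [8, 17, 11, 5, 14, 4, 7, 0, 15, 9, 10, 6, 12, 18, 3, 13, 16, 1, 2] = (0 8 15 13 18 2 11 6 7)(1 17)(3 5 4 14)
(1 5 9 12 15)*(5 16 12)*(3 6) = (1 16 12 15)(3 6)(5 9) = [0, 16, 2, 6, 4, 9, 3, 7, 8, 5, 10, 11, 15, 13, 14, 1, 12]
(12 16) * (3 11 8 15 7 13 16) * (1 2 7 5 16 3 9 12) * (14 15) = [0, 2, 7, 11, 4, 16, 6, 13, 14, 12, 10, 8, 9, 3, 15, 5, 1] = (1 2 7 13 3 11 8 14 15 5 16)(9 12)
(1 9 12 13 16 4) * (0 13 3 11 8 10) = (0 13 16 4 1 9 12 3 11 8 10) = [13, 9, 2, 11, 1, 5, 6, 7, 10, 12, 0, 8, 3, 16, 14, 15, 4]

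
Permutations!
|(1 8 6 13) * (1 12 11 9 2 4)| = 9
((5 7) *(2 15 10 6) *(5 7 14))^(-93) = (2 6 10 15)(5 14) = [0, 1, 6, 3, 4, 14, 10, 7, 8, 9, 15, 11, 12, 13, 5, 2]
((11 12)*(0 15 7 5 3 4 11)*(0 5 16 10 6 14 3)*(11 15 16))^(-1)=(0 5 12 11 7 15 4 3 14 6 10 16)=[5, 1, 2, 14, 3, 12, 10, 15, 8, 9, 16, 7, 11, 13, 6, 4, 0]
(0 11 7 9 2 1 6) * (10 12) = (0 11 7 9 2 1 6)(10 12) = [11, 6, 1, 3, 4, 5, 0, 9, 8, 2, 12, 7, 10]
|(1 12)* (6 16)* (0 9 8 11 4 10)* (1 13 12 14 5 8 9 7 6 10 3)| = 70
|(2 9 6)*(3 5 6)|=|(2 9 3 5 6)|=5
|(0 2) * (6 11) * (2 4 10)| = 4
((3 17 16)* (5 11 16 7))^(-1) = (3 16 11 5 7 17) = [0, 1, 2, 16, 4, 7, 6, 17, 8, 9, 10, 5, 12, 13, 14, 15, 11, 3]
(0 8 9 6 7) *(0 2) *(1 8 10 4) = (0 10 4 1 8 9 6 7 2) = [10, 8, 0, 3, 1, 5, 7, 2, 9, 6, 4]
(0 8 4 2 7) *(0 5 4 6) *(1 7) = (0 8 6)(1 7 5 4 2) = [8, 7, 1, 3, 2, 4, 0, 5, 6]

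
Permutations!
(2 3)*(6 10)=(2 3)(6 10)=[0, 1, 3, 2, 4, 5, 10, 7, 8, 9, 6]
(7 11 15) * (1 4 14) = (1 4 14)(7 11 15) = [0, 4, 2, 3, 14, 5, 6, 11, 8, 9, 10, 15, 12, 13, 1, 7]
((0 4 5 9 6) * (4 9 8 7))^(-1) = [6, 1, 2, 3, 7, 4, 9, 8, 5, 0] = (0 6 9)(4 7 8 5)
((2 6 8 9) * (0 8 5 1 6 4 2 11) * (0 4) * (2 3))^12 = [3, 1, 4, 11, 9, 5, 6, 7, 2, 0, 10, 8] = (0 3 11 8 2 4 9)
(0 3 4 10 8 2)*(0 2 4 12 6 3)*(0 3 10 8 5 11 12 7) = [3, 1, 2, 7, 8, 11, 10, 0, 4, 9, 5, 12, 6] = (0 3 7)(4 8)(5 11 12 6 10)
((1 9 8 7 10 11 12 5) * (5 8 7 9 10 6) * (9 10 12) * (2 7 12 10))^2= (1 11 12 2 6)(5 10 9 8 7)= [0, 11, 6, 3, 4, 10, 1, 5, 7, 8, 9, 12, 2]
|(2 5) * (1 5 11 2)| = |(1 5)(2 11)| = 2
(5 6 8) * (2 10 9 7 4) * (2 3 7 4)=[0, 1, 10, 7, 3, 6, 8, 2, 5, 4, 9]=(2 10 9 4 3 7)(5 6 8)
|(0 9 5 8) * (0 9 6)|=6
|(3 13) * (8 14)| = |(3 13)(8 14)| = 2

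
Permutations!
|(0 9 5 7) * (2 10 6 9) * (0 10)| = |(0 2)(5 7 10 6 9)| = 10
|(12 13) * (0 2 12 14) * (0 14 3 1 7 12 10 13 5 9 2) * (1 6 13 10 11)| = 21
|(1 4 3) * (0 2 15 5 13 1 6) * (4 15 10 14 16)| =|(0 2 10 14 16 4 3 6)(1 15 5 13)| =8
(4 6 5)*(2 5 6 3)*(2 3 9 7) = [0, 1, 5, 3, 9, 4, 6, 2, 8, 7] = (2 5 4 9 7)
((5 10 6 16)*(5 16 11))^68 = [0, 1, 2, 3, 4, 5, 6, 7, 8, 9, 10, 11, 12, 13, 14, 15, 16] = (16)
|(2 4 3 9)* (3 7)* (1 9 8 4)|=|(1 9 2)(3 8 4 7)|=12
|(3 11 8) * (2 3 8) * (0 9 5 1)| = |(0 9 5 1)(2 3 11)| = 12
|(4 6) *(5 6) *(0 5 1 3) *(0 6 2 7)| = 4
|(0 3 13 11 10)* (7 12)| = 10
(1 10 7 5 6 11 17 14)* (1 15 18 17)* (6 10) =(1 6 11)(5 10 7)(14 15 18 17) =[0, 6, 2, 3, 4, 10, 11, 5, 8, 9, 7, 1, 12, 13, 15, 18, 16, 14, 17]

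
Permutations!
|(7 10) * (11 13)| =|(7 10)(11 13)| =2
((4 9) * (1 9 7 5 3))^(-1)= [0, 3, 2, 5, 9, 7, 6, 4, 8, 1]= (1 3 5 7 4 9)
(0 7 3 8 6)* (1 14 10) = (0 7 3 8 6)(1 14 10) = [7, 14, 2, 8, 4, 5, 0, 3, 6, 9, 1, 11, 12, 13, 10]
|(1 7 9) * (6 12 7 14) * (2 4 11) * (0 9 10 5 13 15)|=33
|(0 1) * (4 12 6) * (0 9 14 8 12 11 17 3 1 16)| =10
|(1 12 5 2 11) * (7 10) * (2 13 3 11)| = 6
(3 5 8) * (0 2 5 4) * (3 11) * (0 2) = (2 5 8 11 3 4) = [0, 1, 5, 4, 2, 8, 6, 7, 11, 9, 10, 3]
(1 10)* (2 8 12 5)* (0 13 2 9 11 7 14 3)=[13, 10, 8, 0, 4, 9, 6, 14, 12, 11, 1, 7, 5, 2, 3]=(0 13 2 8 12 5 9 11 7 14 3)(1 10)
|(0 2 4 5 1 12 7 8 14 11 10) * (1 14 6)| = |(0 2 4 5 14 11 10)(1 12 7 8 6)| = 35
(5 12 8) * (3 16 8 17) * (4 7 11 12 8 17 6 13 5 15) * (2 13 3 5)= [0, 1, 13, 16, 7, 8, 3, 11, 15, 9, 10, 12, 6, 2, 14, 4, 17, 5]= (2 13)(3 16 17 5 8 15 4 7 11 12 6)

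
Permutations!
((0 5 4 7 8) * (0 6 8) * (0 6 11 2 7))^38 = (0 4 5)(2 8 7 11 6) = [4, 1, 8, 3, 5, 0, 2, 11, 7, 9, 10, 6]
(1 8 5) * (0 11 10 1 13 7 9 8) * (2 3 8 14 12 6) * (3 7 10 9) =(0 11 9 14 12 6 2 7 3 8 5 13 10 1) =[11, 0, 7, 8, 4, 13, 2, 3, 5, 14, 1, 9, 6, 10, 12]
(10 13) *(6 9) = (6 9)(10 13) = [0, 1, 2, 3, 4, 5, 9, 7, 8, 6, 13, 11, 12, 10]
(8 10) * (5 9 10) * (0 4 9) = (0 4 9 10 8 5) = [4, 1, 2, 3, 9, 0, 6, 7, 5, 10, 8]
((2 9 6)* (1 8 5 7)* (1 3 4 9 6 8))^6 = (9) = [0, 1, 2, 3, 4, 5, 6, 7, 8, 9]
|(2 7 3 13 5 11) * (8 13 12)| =8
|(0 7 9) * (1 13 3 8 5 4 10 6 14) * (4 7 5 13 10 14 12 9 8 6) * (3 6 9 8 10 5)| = |(0 3 9)(1 5 7 10 4 14)(6 12 8 13)| = 12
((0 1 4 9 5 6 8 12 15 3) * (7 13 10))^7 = (0 12 5 1 15 6 4 3 8 9)(7 13 10) = [12, 15, 2, 8, 3, 1, 4, 13, 9, 0, 7, 11, 5, 10, 14, 6]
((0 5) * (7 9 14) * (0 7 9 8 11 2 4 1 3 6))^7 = [1, 11, 7, 2, 8, 3, 4, 6, 0, 14, 10, 5, 12, 13, 9] = (0 1 11 5 3 2 7 6 4 8)(9 14)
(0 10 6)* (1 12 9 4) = (0 10 6)(1 12 9 4) = [10, 12, 2, 3, 1, 5, 0, 7, 8, 4, 6, 11, 9]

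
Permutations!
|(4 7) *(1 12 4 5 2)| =6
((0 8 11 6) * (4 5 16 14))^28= (16)= [0, 1, 2, 3, 4, 5, 6, 7, 8, 9, 10, 11, 12, 13, 14, 15, 16]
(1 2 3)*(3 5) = (1 2 5 3) = [0, 2, 5, 1, 4, 3]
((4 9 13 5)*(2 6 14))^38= [0, 1, 14, 3, 13, 9, 2, 7, 8, 5, 10, 11, 12, 4, 6]= (2 14 6)(4 13)(5 9)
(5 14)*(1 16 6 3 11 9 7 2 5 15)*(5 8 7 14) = (1 16 6 3 11 9 14 15)(2 8 7) = [0, 16, 8, 11, 4, 5, 3, 2, 7, 14, 10, 9, 12, 13, 15, 1, 6]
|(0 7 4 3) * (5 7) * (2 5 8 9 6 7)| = |(0 8 9 6 7 4 3)(2 5)| = 14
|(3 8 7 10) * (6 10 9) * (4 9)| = |(3 8 7 4 9 6 10)| = 7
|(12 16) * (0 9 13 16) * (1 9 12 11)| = 10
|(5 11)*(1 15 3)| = |(1 15 3)(5 11)| = 6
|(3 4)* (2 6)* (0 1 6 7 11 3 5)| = |(0 1 6 2 7 11 3 4 5)| = 9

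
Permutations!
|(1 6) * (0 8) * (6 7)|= |(0 8)(1 7 6)|= 6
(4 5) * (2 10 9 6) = (2 10 9 6)(4 5) = [0, 1, 10, 3, 5, 4, 2, 7, 8, 6, 9]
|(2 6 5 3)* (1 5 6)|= |(6)(1 5 3 2)|= 4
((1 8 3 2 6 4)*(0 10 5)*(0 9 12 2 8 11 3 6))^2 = (0 5 12)(1 3 6)(2 10 9)(4 11 8) = [5, 3, 10, 6, 11, 12, 1, 7, 4, 2, 9, 8, 0]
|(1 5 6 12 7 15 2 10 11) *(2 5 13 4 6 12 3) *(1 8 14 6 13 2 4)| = |(1 2 10 11 8 14 6 3 4 13)(5 12 7 15)| = 20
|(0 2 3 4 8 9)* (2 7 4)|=|(0 7 4 8 9)(2 3)|=10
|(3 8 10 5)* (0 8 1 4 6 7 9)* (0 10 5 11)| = 11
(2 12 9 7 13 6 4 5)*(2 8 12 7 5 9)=[0, 1, 7, 3, 9, 8, 4, 13, 12, 5, 10, 11, 2, 6]=(2 7 13 6 4 9 5 8 12)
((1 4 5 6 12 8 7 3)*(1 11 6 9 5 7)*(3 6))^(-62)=[0, 12, 2, 3, 8, 5, 4, 1, 6, 9, 10, 11, 7]=(1 12 7)(4 8 6)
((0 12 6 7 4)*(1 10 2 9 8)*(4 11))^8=(0 6 11)(1 9 10 8 2)(4 12 7)=[6, 9, 1, 3, 12, 5, 11, 4, 2, 10, 8, 0, 7]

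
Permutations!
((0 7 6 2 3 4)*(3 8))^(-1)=[4, 1, 6, 8, 3, 5, 7, 0, 2]=(0 4 3 8 2 6 7)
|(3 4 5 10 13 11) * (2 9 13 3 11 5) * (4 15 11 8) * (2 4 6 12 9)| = 10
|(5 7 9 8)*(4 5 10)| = 6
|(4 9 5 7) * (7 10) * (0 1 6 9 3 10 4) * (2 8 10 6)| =|(0 1 2 8 10 7)(3 6 9 5 4)| =30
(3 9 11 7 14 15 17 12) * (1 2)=(1 2)(3 9 11 7 14 15 17 12)=[0, 2, 1, 9, 4, 5, 6, 14, 8, 11, 10, 7, 3, 13, 15, 17, 16, 12]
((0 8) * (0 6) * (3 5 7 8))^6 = (8) = [0, 1, 2, 3, 4, 5, 6, 7, 8]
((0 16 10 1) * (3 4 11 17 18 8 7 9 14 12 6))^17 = (0 16 10 1)(3 7 4 9 11 14 17 12 18 6 8) = [16, 0, 2, 7, 9, 5, 8, 4, 3, 11, 1, 14, 18, 13, 17, 15, 10, 12, 6]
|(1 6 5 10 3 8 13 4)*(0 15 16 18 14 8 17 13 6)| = 14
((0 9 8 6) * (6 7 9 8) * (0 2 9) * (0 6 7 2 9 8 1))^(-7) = (0 1)(2 8)(6 7 9) = [1, 0, 8, 3, 4, 5, 7, 9, 2, 6]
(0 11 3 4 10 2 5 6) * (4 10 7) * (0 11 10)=[10, 1, 5, 0, 7, 6, 11, 4, 8, 9, 2, 3]=(0 10 2 5 6 11 3)(4 7)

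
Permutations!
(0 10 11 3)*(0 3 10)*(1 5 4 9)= (1 5 4 9)(10 11)= [0, 5, 2, 3, 9, 4, 6, 7, 8, 1, 11, 10]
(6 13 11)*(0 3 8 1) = (0 3 8 1)(6 13 11) = [3, 0, 2, 8, 4, 5, 13, 7, 1, 9, 10, 6, 12, 11]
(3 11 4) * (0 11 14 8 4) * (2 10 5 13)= (0 11)(2 10 5 13)(3 14 8 4)= [11, 1, 10, 14, 3, 13, 6, 7, 4, 9, 5, 0, 12, 2, 8]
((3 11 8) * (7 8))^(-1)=(3 8 7 11)=[0, 1, 2, 8, 4, 5, 6, 11, 7, 9, 10, 3]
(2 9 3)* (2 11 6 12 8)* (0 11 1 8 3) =(0 11 6 12 3 1 8 2 9) =[11, 8, 9, 1, 4, 5, 12, 7, 2, 0, 10, 6, 3]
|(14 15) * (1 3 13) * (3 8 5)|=10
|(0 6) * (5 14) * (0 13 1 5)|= 6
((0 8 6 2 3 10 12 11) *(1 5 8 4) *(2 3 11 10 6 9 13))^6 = (0 13 5)(1 11 9)(2 8 4) = [13, 11, 8, 3, 2, 0, 6, 7, 4, 1, 10, 9, 12, 5]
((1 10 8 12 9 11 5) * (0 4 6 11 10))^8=(12)(0 6 5)(1 4 11)=[6, 4, 2, 3, 11, 0, 5, 7, 8, 9, 10, 1, 12]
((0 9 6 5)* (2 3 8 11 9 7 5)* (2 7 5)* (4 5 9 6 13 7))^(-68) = (0 4 11 3 7 9 5 6 8 2 13) = [4, 1, 13, 7, 11, 6, 8, 9, 2, 5, 10, 3, 12, 0]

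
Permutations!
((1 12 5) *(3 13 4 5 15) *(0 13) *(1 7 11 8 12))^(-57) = [5, 1, 2, 4, 11, 8, 6, 12, 3, 9, 10, 15, 0, 7, 14, 13] = (0 5 8 3 4 11 15 13 7 12)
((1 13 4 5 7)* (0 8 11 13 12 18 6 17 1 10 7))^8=(0 11 4)(1 6 12 17 18)(5 8 13)=[11, 6, 2, 3, 0, 8, 12, 7, 13, 9, 10, 4, 17, 5, 14, 15, 16, 18, 1]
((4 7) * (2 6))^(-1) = (2 6)(4 7) = [0, 1, 6, 3, 7, 5, 2, 4]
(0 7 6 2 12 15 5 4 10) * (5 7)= (0 5 4 10)(2 12 15 7 6)= [5, 1, 12, 3, 10, 4, 2, 6, 8, 9, 0, 11, 15, 13, 14, 7]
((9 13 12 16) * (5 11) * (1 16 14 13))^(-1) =(1 9 16)(5 11)(12 13 14) =[0, 9, 2, 3, 4, 11, 6, 7, 8, 16, 10, 5, 13, 14, 12, 15, 1]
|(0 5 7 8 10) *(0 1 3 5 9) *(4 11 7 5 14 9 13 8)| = |(0 13 8 10 1 3 14 9)(4 11 7)| = 24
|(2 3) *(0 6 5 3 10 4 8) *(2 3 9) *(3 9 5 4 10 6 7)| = 8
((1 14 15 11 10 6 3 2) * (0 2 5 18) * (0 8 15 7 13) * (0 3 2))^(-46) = (1 18 2 5 6 3 10 13 11 7 15 14 8) = [0, 18, 5, 10, 4, 6, 3, 15, 1, 9, 13, 7, 12, 11, 8, 14, 16, 17, 2]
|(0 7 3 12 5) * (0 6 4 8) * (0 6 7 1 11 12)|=21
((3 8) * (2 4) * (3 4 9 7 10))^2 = (2 7 3 4 9 10 8) = [0, 1, 7, 4, 9, 5, 6, 3, 2, 10, 8]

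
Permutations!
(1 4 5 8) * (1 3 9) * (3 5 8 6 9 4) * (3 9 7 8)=[0, 9, 2, 4, 3, 6, 7, 8, 5, 1]=(1 9)(3 4)(5 6 7 8)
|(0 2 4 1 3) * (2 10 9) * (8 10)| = 8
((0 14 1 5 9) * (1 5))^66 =(0 5)(9 14) =[5, 1, 2, 3, 4, 0, 6, 7, 8, 14, 10, 11, 12, 13, 9]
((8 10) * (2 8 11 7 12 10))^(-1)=(2 8)(7 11 10 12)=[0, 1, 8, 3, 4, 5, 6, 11, 2, 9, 12, 10, 7]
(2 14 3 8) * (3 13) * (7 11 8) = (2 14 13 3 7 11 8) = [0, 1, 14, 7, 4, 5, 6, 11, 2, 9, 10, 8, 12, 3, 13]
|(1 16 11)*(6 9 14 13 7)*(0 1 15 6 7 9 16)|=|(0 1)(6 16 11 15)(9 14 13)|=12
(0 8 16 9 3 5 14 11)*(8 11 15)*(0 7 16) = (0 11 7 16 9 3 5 14 15 8) = [11, 1, 2, 5, 4, 14, 6, 16, 0, 3, 10, 7, 12, 13, 15, 8, 9]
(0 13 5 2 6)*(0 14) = [13, 1, 6, 3, 4, 2, 14, 7, 8, 9, 10, 11, 12, 5, 0] = (0 13 5 2 6 14)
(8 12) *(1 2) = (1 2)(8 12) = [0, 2, 1, 3, 4, 5, 6, 7, 12, 9, 10, 11, 8]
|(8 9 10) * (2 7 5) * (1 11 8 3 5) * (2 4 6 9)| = 30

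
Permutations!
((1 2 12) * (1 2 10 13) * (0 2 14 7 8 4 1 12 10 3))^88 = (14) = [0, 1, 2, 3, 4, 5, 6, 7, 8, 9, 10, 11, 12, 13, 14]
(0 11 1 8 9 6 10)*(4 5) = [11, 8, 2, 3, 5, 4, 10, 7, 9, 6, 0, 1] = (0 11 1 8 9 6 10)(4 5)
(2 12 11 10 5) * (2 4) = [0, 1, 12, 3, 2, 4, 6, 7, 8, 9, 5, 10, 11] = (2 12 11 10 5 4)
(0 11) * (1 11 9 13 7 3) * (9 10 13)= [10, 11, 2, 1, 4, 5, 6, 3, 8, 9, 13, 0, 12, 7]= (0 10 13 7 3 1 11)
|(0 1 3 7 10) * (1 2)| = |(0 2 1 3 7 10)| = 6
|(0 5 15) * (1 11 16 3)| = 12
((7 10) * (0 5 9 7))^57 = [9, 1, 2, 3, 4, 7, 6, 0, 8, 10, 5] = (0 9 10 5 7)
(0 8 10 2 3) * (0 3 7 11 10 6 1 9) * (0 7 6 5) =(0 8 5)(1 9 7 11 10 2 6) =[8, 9, 6, 3, 4, 0, 1, 11, 5, 7, 2, 10]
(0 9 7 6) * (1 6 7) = (0 9 1 6) = [9, 6, 2, 3, 4, 5, 0, 7, 8, 1]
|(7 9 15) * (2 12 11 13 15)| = |(2 12 11 13 15 7 9)| = 7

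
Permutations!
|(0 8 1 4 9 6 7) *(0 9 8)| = 3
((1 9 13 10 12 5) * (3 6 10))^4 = (1 6)(3 5)(9 10)(12 13) = [0, 6, 2, 5, 4, 3, 1, 7, 8, 10, 9, 11, 13, 12]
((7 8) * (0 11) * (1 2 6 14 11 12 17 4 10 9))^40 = (0 2 4 11 1 17 14 9 12 6 10) = [2, 17, 4, 3, 11, 5, 10, 7, 8, 12, 0, 1, 6, 13, 9, 15, 16, 14]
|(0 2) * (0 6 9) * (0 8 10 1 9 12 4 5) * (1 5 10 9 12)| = 8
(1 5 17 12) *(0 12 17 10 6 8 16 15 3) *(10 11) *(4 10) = (17)(0 12 1 5 11 4 10 6 8 16 15 3) = [12, 5, 2, 0, 10, 11, 8, 7, 16, 9, 6, 4, 1, 13, 14, 3, 15, 17]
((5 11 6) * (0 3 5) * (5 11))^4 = [0, 1, 2, 3, 4, 5, 6, 7, 8, 9, 10, 11] = (11)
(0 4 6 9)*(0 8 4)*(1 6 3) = (1 6 9 8 4 3) = [0, 6, 2, 1, 3, 5, 9, 7, 4, 8]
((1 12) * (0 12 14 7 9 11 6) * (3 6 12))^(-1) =(0 6 3)(1 12 11 9 7 14) =[6, 12, 2, 0, 4, 5, 3, 14, 8, 7, 10, 9, 11, 13, 1]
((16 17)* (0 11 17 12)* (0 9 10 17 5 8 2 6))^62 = [5, 1, 0, 3, 4, 2, 11, 7, 6, 17, 16, 8, 10, 13, 14, 15, 9, 12] = (0 5 2)(6 11 8)(9 17 12 10 16)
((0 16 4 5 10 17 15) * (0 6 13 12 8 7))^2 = (0 4 10 15 13 8)(5 17 6 12 7 16) = [4, 1, 2, 3, 10, 17, 12, 16, 0, 9, 15, 11, 7, 8, 14, 13, 5, 6]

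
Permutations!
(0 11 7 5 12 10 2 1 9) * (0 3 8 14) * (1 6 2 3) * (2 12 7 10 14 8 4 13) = (0 11 10 3 4 13 2 6 12 14)(1 9)(5 7) = [11, 9, 6, 4, 13, 7, 12, 5, 8, 1, 3, 10, 14, 2, 0]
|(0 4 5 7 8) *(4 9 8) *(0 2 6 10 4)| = 9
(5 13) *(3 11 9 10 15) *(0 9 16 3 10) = (0 9)(3 11 16)(5 13)(10 15) = [9, 1, 2, 11, 4, 13, 6, 7, 8, 0, 15, 16, 12, 5, 14, 10, 3]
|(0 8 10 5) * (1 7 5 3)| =|(0 8 10 3 1 7 5)| =7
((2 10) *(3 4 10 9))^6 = [0, 1, 9, 4, 10, 5, 6, 7, 8, 3, 2] = (2 9 3 4 10)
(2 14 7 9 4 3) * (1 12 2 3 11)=[0, 12, 14, 3, 11, 5, 6, 9, 8, 4, 10, 1, 2, 13, 7]=(1 12 2 14 7 9 4 11)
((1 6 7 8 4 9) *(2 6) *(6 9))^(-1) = (1 9 2)(4 8 7 6) = [0, 9, 1, 3, 8, 5, 4, 6, 7, 2]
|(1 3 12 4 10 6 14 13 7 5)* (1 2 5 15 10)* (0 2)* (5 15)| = |(0 2 15 10 6 14 13 7 5)(1 3 12 4)| = 36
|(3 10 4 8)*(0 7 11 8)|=7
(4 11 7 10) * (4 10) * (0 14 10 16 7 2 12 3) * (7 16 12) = [14, 1, 7, 0, 11, 5, 6, 4, 8, 9, 12, 2, 3, 13, 10, 15, 16] = (16)(0 14 10 12 3)(2 7 4 11)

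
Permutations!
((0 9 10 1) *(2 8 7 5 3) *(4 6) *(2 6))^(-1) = (0 1 10 9)(2 4 6 3 5 7 8) = [1, 10, 4, 5, 6, 7, 3, 8, 2, 0, 9]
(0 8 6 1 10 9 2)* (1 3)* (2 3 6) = (0 8 2)(1 10 9 3) = [8, 10, 0, 1, 4, 5, 6, 7, 2, 3, 9]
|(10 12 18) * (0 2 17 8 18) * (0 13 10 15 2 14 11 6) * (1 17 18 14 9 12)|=|(0 9 12 13 10 1 17 8 14 11 6)(2 18 15)|=33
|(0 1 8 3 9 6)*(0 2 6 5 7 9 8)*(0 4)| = 6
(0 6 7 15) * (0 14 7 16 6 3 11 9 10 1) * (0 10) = (0 3 11 9)(1 10)(6 16)(7 15 14) = [3, 10, 2, 11, 4, 5, 16, 15, 8, 0, 1, 9, 12, 13, 7, 14, 6]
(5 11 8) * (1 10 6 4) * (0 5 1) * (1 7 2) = (0 5 11 8 7 2 1 10 6 4) = [5, 10, 1, 3, 0, 11, 4, 2, 7, 9, 6, 8]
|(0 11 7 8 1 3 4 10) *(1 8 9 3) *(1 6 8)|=|(0 11 7 9 3 4 10)(1 6 8)|=21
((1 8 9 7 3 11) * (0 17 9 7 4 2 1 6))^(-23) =(0 6 11 3 7 8 1 2 4 9 17) =[6, 2, 4, 7, 9, 5, 11, 8, 1, 17, 10, 3, 12, 13, 14, 15, 16, 0]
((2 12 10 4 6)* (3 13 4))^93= [0, 1, 10, 4, 2, 5, 12, 7, 8, 9, 13, 11, 3, 6]= (2 10 13 6 12 3 4)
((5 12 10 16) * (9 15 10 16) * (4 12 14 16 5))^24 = (4 16 14 5 12) = [0, 1, 2, 3, 16, 12, 6, 7, 8, 9, 10, 11, 4, 13, 5, 15, 14]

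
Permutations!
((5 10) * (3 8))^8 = (10) = [0, 1, 2, 3, 4, 5, 6, 7, 8, 9, 10]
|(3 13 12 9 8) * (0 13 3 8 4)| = |(0 13 12 9 4)| = 5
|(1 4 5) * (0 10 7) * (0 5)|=|(0 10 7 5 1 4)|=6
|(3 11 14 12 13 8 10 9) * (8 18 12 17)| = |(3 11 14 17 8 10 9)(12 13 18)| = 21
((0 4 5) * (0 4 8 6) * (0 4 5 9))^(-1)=(0 9 4 6 8)=[9, 1, 2, 3, 6, 5, 8, 7, 0, 4]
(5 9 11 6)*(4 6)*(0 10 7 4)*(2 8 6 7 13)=[10, 1, 8, 3, 7, 9, 5, 4, 6, 11, 13, 0, 12, 2]=(0 10 13 2 8 6 5 9 11)(4 7)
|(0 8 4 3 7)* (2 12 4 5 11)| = |(0 8 5 11 2 12 4 3 7)| = 9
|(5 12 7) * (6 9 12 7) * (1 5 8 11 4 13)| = 21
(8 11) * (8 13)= (8 11 13)= [0, 1, 2, 3, 4, 5, 6, 7, 11, 9, 10, 13, 12, 8]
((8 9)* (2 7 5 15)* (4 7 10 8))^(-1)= [0, 1, 15, 3, 9, 7, 6, 4, 10, 8, 2, 11, 12, 13, 14, 5]= (2 15 5 7 4 9 8 10)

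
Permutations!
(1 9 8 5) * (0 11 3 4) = [11, 9, 2, 4, 0, 1, 6, 7, 5, 8, 10, 3] = (0 11 3 4)(1 9 8 5)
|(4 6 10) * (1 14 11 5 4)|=7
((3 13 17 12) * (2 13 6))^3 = (2 12)(3 13)(6 17) = [0, 1, 12, 13, 4, 5, 17, 7, 8, 9, 10, 11, 2, 3, 14, 15, 16, 6]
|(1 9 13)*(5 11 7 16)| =12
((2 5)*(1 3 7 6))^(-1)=(1 6 7 3)(2 5)=[0, 6, 5, 1, 4, 2, 7, 3]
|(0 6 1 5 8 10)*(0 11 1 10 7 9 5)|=|(0 6 10 11 1)(5 8 7 9)|=20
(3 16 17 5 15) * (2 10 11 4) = (2 10 11 4)(3 16 17 5 15) = [0, 1, 10, 16, 2, 15, 6, 7, 8, 9, 11, 4, 12, 13, 14, 3, 17, 5]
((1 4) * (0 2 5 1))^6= (0 2 5 1 4)= [2, 4, 5, 3, 0, 1]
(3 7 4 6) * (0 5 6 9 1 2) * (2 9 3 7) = (0 5 6 7 4 3 2)(1 9) = [5, 9, 0, 2, 3, 6, 7, 4, 8, 1]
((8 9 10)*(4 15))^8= [0, 1, 2, 3, 4, 5, 6, 7, 10, 8, 9, 11, 12, 13, 14, 15]= (15)(8 10 9)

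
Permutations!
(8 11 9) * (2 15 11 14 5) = [0, 1, 15, 3, 4, 2, 6, 7, 14, 8, 10, 9, 12, 13, 5, 11] = (2 15 11 9 8 14 5)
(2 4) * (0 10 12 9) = (0 10 12 9)(2 4) = [10, 1, 4, 3, 2, 5, 6, 7, 8, 0, 12, 11, 9]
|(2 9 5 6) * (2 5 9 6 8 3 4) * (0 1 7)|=6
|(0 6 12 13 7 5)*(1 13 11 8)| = |(0 6 12 11 8 1 13 7 5)| = 9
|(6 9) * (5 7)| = 2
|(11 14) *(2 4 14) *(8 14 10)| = |(2 4 10 8 14 11)| = 6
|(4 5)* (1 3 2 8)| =|(1 3 2 8)(4 5)| =4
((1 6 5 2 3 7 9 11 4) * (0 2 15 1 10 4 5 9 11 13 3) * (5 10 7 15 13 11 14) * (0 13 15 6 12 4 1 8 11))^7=(0 2 13 3 6 9)(1 8 14 12 11 5 4 10 15 7)=[2, 8, 13, 6, 10, 4, 9, 1, 14, 0, 15, 5, 11, 3, 12, 7]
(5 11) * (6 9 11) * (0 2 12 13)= (0 2 12 13)(5 6 9 11)= [2, 1, 12, 3, 4, 6, 9, 7, 8, 11, 10, 5, 13, 0]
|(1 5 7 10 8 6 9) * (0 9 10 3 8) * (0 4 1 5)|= 10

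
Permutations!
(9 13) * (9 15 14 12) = [0, 1, 2, 3, 4, 5, 6, 7, 8, 13, 10, 11, 9, 15, 12, 14] = (9 13 15 14 12)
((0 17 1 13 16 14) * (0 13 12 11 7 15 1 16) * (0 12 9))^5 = (0 12 9 13 1 14 15 16 7 17 11) = [12, 14, 2, 3, 4, 5, 6, 17, 8, 13, 10, 0, 9, 1, 15, 16, 7, 11]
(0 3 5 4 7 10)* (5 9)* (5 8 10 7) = (0 3 9 8 10)(4 5) = [3, 1, 2, 9, 5, 4, 6, 7, 10, 8, 0]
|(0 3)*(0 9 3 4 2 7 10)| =10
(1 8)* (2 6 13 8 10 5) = (1 10 5 2 6 13 8) = [0, 10, 6, 3, 4, 2, 13, 7, 1, 9, 5, 11, 12, 8]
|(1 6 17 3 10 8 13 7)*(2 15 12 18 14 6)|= 13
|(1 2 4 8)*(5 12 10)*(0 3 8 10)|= 9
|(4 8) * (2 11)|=|(2 11)(4 8)|=2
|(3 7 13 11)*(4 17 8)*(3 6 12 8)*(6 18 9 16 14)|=13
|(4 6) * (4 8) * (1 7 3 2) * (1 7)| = |(2 7 3)(4 6 8)| = 3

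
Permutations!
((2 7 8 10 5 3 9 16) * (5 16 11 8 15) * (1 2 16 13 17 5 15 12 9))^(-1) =(1 3 5 17 13 10 8 11 9 12 7 2) =[0, 3, 1, 5, 4, 17, 6, 2, 11, 12, 8, 9, 7, 10, 14, 15, 16, 13]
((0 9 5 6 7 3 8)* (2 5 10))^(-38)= [3, 1, 9, 6, 4, 10, 2, 5, 7, 8, 0]= (0 3 6 2 9 8 7 5 10)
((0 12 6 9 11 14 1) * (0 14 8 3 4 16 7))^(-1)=(0 7 16 4 3 8 11 9 6 12)(1 14)=[7, 14, 2, 8, 3, 5, 12, 16, 11, 6, 10, 9, 0, 13, 1, 15, 4]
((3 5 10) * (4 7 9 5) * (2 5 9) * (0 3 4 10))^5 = (0 2 4 3 5 7 10) = [2, 1, 4, 5, 3, 7, 6, 10, 8, 9, 0]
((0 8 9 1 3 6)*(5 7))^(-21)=(0 1)(3 8)(5 7)(6 9)=[1, 0, 2, 8, 4, 7, 9, 5, 3, 6]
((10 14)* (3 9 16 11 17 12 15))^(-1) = (3 15 12 17 11 16 9)(10 14) = [0, 1, 2, 15, 4, 5, 6, 7, 8, 3, 14, 16, 17, 13, 10, 12, 9, 11]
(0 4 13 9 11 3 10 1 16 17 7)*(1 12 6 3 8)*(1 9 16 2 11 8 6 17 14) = [4, 2, 11, 10, 13, 5, 3, 0, 9, 8, 12, 6, 17, 16, 1, 15, 14, 7] = (0 4 13 16 14 1 2 11 6 3 10 12 17 7)(8 9)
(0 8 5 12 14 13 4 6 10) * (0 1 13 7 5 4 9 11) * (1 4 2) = (0 8 2 1 13 9 11)(4 6 10)(5 12 14 7) = [8, 13, 1, 3, 6, 12, 10, 5, 2, 11, 4, 0, 14, 9, 7]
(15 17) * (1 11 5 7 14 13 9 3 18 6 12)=(1 11 5 7 14 13 9 3 18 6 12)(15 17)=[0, 11, 2, 18, 4, 7, 12, 14, 8, 3, 10, 5, 1, 9, 13, 17, 16, 15, 6]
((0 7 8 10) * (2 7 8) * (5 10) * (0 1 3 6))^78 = [8, 3, 2, 6, 4, 10, 0, 7, 5, 9, 1] = (0 8 5 10 1 3 6)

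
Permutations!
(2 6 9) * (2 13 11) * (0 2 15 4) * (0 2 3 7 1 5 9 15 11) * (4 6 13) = (0 3 7 1 5 9 4 2 13)(6 15) = [3, 5, 13, 7, 2, 9, 15, 1, 8, 4, 10, 11, 12, 0, 14, 6]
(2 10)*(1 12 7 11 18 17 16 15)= [0, 12, 10, 3, 4, 5, 6, 11, 8, 9, 2, 18, 7, 13, 14, 1, 15, 16, 17]= (1 12 7 11 18 17 16 15)(2 10)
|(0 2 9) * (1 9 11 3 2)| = |(0 1 9)(2 11 3)| = 3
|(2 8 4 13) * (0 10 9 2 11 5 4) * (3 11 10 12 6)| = |(0 12 6 3 11 5 4 13 10 9 2 8)| = 12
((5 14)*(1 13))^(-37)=(1 13)(5 14)=[0, 13, 2, 3, 4, 14, 6, 7, 8, 9, 10, 11, 12, 1, 5]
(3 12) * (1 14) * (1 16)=(1 14 16)(3 12)=[0, 14, 2, 12, 4, 5, 6, 7, 8, 9, 10, 11, 3, 13, 16, 15, 1]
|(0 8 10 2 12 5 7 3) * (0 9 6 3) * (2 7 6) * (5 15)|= |(0 8 10 7)(2 12 15 5 6 3 9)|= 28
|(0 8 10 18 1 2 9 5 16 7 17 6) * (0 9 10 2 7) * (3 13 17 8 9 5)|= |(0 9 3 13 17 6 5 16)(1 7 8 2 10 18)|= 24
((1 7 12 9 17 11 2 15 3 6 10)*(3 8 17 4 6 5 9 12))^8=(2 17 15 11 8)=[0, 1, 17, 3, 4, 5, 6, 7, 2, 9, 10, 8, 12, 13, 14, 11, 16, 15]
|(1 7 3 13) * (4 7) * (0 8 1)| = |(0 8 1 4 7 3 13)| = 7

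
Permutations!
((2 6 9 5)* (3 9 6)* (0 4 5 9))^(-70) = (9) = [0, 1, 2, 3, 4, 5, 6, 7, 8, 9]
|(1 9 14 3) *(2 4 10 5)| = 4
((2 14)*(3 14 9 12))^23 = [0, 1, 3, 9, 4, 5, 6, 7, 8, 14, 10, 11, 2, 13, 12] = (2 3 9 14 12)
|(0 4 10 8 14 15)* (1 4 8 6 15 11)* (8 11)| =|(0 11 1 4 10 6 15)(8 14)| =14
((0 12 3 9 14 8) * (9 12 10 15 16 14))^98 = (0 15 14)(8 10 16) = [15, 1, 2, 3, 4, 5, 6, 7, 10, 9, 16, 11, 12, 13, 0, 14, 8]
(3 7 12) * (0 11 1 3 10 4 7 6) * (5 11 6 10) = (0 6)(1 3 10 4 7 12 5 11) = [6, 3, 2, 10, 7, 11, 0, 12, 8, 9, 4, 1, 5]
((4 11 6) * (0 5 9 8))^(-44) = (4 11 6) = [0, 1, 2, 3, 11, 5, 4, 7, 8, 9, 10, 6]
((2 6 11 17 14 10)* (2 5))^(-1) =(2 5 10 14 17 11 6) =[0, 1, 5, 3, 4, 10, 2, 7, 8, 9, 14, 6, 12, 13, 17, 15, 16, 11]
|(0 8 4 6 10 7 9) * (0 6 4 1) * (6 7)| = |(0 8 1)(6 10)(7 9)| = 6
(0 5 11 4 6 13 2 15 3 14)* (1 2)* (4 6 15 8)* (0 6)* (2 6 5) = (0 2 8 4 15 3 14 5 11)(1 6 13) = [2, 6, 8, 14, 15, 11, 13, 7, 4, 9, 10, 0, 12, 1, 5, 3]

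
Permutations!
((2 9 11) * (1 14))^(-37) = [0, 14, 11, 3, 4, 5, 6, 7, 8, 2, 10, 9, 12, 13, 1] = (1 14)(2 11 9)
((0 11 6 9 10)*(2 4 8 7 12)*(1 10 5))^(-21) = (2 12 7 8 4) = [0, 1, 12, 3, 2, 5, 6, 8, 4, 9, 10, 11, 7]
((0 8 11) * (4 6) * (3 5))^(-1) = (0 11 8)(3 5)(4 6) = [11, 1, 2, 5, 6, 3, 4, 7, 0, 9, 10, 8]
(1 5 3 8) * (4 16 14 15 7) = (1 5 3 8)(4 16 14 15 7) = [0, 5, 2, 8, 16, 3, 6, 4, 1, 9, 10, 11, 12, 13, 15, 7, 14]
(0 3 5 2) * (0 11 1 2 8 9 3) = (1 2 11)(3 5 8 9) = [0, 2, 11, 5, 4, 8, 6, 7, 9, 3, 10, 1]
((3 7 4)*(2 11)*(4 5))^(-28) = (11) = [0, 1, 2, 3, 4, 5, 6, 7, 8, 9, 10, 11]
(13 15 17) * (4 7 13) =(4 7 13 15 17) =[0, 1, 2, 3, 7, 5, 6, 13, 8, 9, 10, 11, 12, 15, 14, 17, 16, 4]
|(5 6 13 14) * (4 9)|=|(4 9)(5 6 13 14)|=4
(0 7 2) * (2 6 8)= (0 7 6 8 2)= [7, 1, 0, 3, 4, 5, 8, 6, 2]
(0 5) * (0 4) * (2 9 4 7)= (0 5 7 2 9 4)= [5, 1, 9, 3, 0, 7, 6, 2, 8, 4]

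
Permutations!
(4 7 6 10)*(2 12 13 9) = (2 12 13 9)(4 7 6 10) = [0, 1, 12, 3, 7, 5, 10, 6, 8, 2, 4, 11, 13, 9]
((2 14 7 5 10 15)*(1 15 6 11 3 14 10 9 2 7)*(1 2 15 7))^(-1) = (1 15 9 5 7)(2 14 3 11 6 10) = [0, 15, 14, 11, 4, 7, 10, 1, 8, 5, 2, 6, 12, 13, 3, 9]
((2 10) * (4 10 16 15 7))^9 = (2 7)(4 16)(10 15) = [0, 1, 7, 3, 16, 5, 6, 2, 8, 9, 15, 11, 12, 13, 14, 10, 4]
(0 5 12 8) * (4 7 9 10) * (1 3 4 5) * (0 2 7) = (0 1 3 4)(2 7 9 10 5 12 8) = [1, 3, 7, 4, 0, 12, 6, 9, 2, 10, 5, 11, 8]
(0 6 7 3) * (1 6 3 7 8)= (0 3)(1 6 8)= [3, 6, 2, 0, 4, 5, 8, 7, 1]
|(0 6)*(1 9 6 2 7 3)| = |(0 2 7 3 1 9 6)| = 7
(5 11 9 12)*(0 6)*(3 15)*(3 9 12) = [6, 1, 2, 15, 4, 11, 0, 7, 8, 3, 10, 12, 5, 13, 14, 9] = (0 6)(3 15 9)(5 11 12)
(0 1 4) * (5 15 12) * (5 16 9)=(0 1 4)(5 15 12 16 9)=[1, 4, 2, 3, 0, 15, 6, 7, 8, 5, 10, 11, 16, 13, 14, 12, 9]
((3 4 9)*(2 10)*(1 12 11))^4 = (1 12 11)(3 4 9) = [0, 12, 2, 4, 9, 5, 6, 7, 8, 3, 10, 1, 11]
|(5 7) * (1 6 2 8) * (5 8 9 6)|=12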